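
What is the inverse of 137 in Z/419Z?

52

419 = 3×137 + 8
137 = 17×8 + 1
8 = 8×1 + 0
gcd(137, 419) = 1, so the inverse exists.
Back-substitute for 1:
1 = 1×137 − 17×8
  = −17×419 + 52×137
So 137⁻¹ ≡ 52 (mod 419).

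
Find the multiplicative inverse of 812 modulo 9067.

4567

9067 = 11·812 + 135
812 = 6·135 + 2
135 = 67·2 + 1
2 = 2·1 + 0
gcd(812, 9067) = 1, so the inverse exists.
Bézout: 1 = 403·9067 − 4500·812.
So 812⁻¹ ≡ −4500 ≡ 4567 (mod 9067).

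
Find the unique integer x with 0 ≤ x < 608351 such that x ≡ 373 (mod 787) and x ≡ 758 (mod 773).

787⁻¹ mod 773: 787·497 ≡ 1 (mod 773), so 787⁻¹ ≡ 497.
x = 373 + 787·((758 − 373)·497 mod 773) = 373 + 787·414 = 326191.

326191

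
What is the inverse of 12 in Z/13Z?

By the extended Euclidean algorithm:
13 = 1×12 + 1
12 = 12×1 + 0
gcd(12, 13) = 1, so the inverse exists.
Back-substitute for 1:
1 = 1×13 − 1×12
So 12⁻¹ ≡ −1 ≡ 12 (mod 13).

12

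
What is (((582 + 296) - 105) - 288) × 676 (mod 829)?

582 + 296 = 878 ≡ 49 (mod 829)
49 - 105 = -56 ≡ 773 (mod 829)
773 - 288 = 485
485 × 676 = 327860 ≡ 405 (mod 829)

405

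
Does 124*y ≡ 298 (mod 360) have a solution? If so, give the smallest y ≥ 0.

gcd(124, 360) = 4, and 4 does not divide 298.
So the congruence has no solution.

no solution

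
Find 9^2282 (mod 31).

19

Compute successive squares:
2282 in binary is 100011101010, i.e. 2282 = 2048 + 128 + 64 + 32 + 8 + 2.
9^1 ≡ 9 (mod 31)
9^2 ≡ 9^2 = 81 ≡ 19 (mod 31)
9^4 ≡ 19^2 = 361 ≡ 20 (mod 31)
9^8 ≡ 20^2 = 400 ≡ 28 (mod 31)
9^16 ≡ 28^2 = 784 ≡ 9 (mod 31)
9^32 ≡ 9^2 = 81 ≡ 19 (mod 31)
9^64 ≡ 19^2 = 361 ≡ 20 (mod 31)
9^128 ≡ 20^2 = 400 ≡ 28 (mod 31)
9^256 ≡ 28^2 = 784 ≡ 9 (mod 31)
9^512 ≡ 9^2 = 81 ≡ 19 (mod 31)
9^1024 ≡ 19^2 = 361 ≡ 20 (mod 31)
9^2048 ≡ 20^2 = 400 ≡ 28 (mod 31)
9^2282 = 9^2048 × 9^128 × 9^64 × 9^32 × 9^8 × 9^2 ≡ 28 × 28 × 20 × 19 × 28 × 19 (mod 31).
Accumulate the product:
28 × 28 = 784 ≡ 9
9 × 20 = 180 ≡ 25
25 × 19 = 475 ≡ 10
10 × 28 = 280 ≡ 1
1 × 19 = 19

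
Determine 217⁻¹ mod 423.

By the extended Euclidean algorithm:
423 = 1·217 + 206
217 = 1·206 + 11
206 = 18·11 + 8
11 = 1·8 + 3
8 = 2·3 + 2
3 = 1·2 + 1
2 = 2·1 + 0
gcd(217, 423) = 1, so the inverse exists.
Back-substitute for 1:
1 = 1·3 − 1·2
  = −1·8 + 3·3
  = 3·11 − 4·8
  = −4·206 + 75·11
  = 75·217 − 79·206
  = −79·423 + 154·217
So 217⁻¹ ≡ 154 (mod 423).

154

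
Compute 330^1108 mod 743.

11

330^1 ≡ 330 (mod 743)
330^2 ≡ 330^2 = 108900 ≡ 422 (mod 743)
330^4 ≡ 422^2 = 178084 ≡ 507 (mod 743)
330^8 ≡ 507^2 = 257049 ≡ 714 (mod 743)
330^16 ≡ 714^2 = 509796 ≡ 98 (mod 743)
330^32 ≡ 98^2 = 9604 ≡ 688 (mod 743)
330^64 ≡ 688^2 = 473344 ≡ 53 (mod 743)
330^128 ≡ 53^2 = 2809 ≡ 580 (mod 743)
330^256 ≡ 580^2 = 336400 ≡ 564 (mod 743)
330^512 ≡ 564^2 = 318096 ≡ 92 (mod 743)
330^1024 ≡ 92^2 = 8464 ≡ 291 (mod 743)
330^1108 = 330^1024 · 330^64 · 330^16 · 330^4 ≡ 291 · 53 · 98 · 507 (mod 743).
Accumulate the product:
291 · 53 = 15423 ≡ 563
563 · 98 = 55174 ≡ 192
192 · 507 = 97344 ≡ 11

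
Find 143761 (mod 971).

53

143761 = 148×971 + 53, so 143761 ≡ 53 (mod 971).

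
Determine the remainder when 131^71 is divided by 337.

82

71 in binary is 1000111, i.e. 71 = 64 + 4 + 2 + 1.
131^1 ≡ 131 (mod 337)
131^2 ≡ 131^2 = 17161 ≡ 311 (mod 337)
131^4 ≡ 311^2 = 96721 ≡ 2 (mod 337)
131^8 ≡ 2^2 = 4 (mod 337)
131^16 ≡ 4^2 = 16 (mod 337)
131^32 ≡ 16^2 = 256 (mod 337)
131^64 ≡ 256^2 = 65536 ≡ 158 (mod 337)
131^71 = 131^64 · 131^4 · 131^2 · 131^1 ≡ 158 · 2 · 311 · 131 (mod 337).
Accumulate the product:
158 · 2 = 316
316 · 311 = 98276 ≡ 209
209 · 131 = 27379 ≡ 82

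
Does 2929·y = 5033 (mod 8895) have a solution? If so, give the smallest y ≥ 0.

272

gcd(2929, 8895) = 1, so a unique solution mod 8895 exists.
2929⁻¹ ≡ 2059 (mod 8895).
y ≡ 2059·5033 ≡ 272 (mod 8895).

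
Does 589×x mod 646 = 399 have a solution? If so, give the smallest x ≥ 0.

gcd(589, 646) = 19, and 19 | 399, so solutions exist.
Divide through by 19: 31×x = 21 (mod 34).
31⁻¹ ≡ 11 (mod 34).
x ≡ 11×21 ≡ 27 (mod 34).
The smallest non-negative solution is x = 27.

27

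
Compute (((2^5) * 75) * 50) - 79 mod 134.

(2)^5 ≡ 32 (mod 134)
32 * 75 = 2400 ≡ 122 (mod 134)
122 * 50 = 6100 ≡ 70 (mod 134)
70 - 79 = -9 ≡ 125 (mod 134)

125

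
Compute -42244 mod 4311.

866

-42244 = -10×4311 + 866, so -42244 ≡ 866 (mod 4311).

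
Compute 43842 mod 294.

36

43842 = 149*294 + 36, so 43842 ≡ 36 (mod 294).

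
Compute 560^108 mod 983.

108 in binary is 1101100, i.e. 108 = 64 + 32 + 8 + 4.
560^1 ≡ 560 (mod 983)
560^2 ≡ 560^2 = 313600 ≡ 23 (mod 983)
560^4 ≡ 23^2 = 529 (mod 983)
560^8 ≡ 529^2 = 279841 ≡ 669 (mod 983)
560^16 ≡ 669^2 = 447561 ≡ 296 (mod 983)
560^32 ≡ 296^2 = 87616 ≡ 129 (mod 983)
560^64 ≡ 129^2 = 16641 ≡ 913 (mod 983)
560^108 = 560^64 * 560^32 * 560^8 * 560^4 ≡ 913 * 129 * 669 * 529 (mod 983).
Accumulate the product:
913 * 129 = 117777 ≡ 800
800 * 669 = 535200 ≡ 448
448 * 529 = 236992 ≡ 89

89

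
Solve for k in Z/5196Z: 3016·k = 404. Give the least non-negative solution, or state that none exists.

1070

gcd(3016, 5196) = 4, and 4 | 404, so solutions exist.
Divide through by 4: 754·k mod 1299 = 101.
754⁻¹ ≡ 808 (mod 1299).
k ≡ 808·101 ≡ 1070 (mod 1299).
The smallest non-negative solution is k = 1070.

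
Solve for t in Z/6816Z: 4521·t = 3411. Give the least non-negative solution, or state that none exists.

gcd(4521, 6816) = 3, and 3 | 3411, so solutions exist.
Divide through by 3: 1507·t mod 2272 = 1137.
1507⁻¹ ≡ 395 (mod 2272).
t ≡ 395·1137 ≡ 1531 (mod 2272).
The smallest non-negative solution is t = 1531.

1531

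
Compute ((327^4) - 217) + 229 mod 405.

93

(327)^4 ≡ 81 (mod 405)
81 - 217 = -136 ≡ 269 (mod 405)
269 + 229 = 498 ≡ 93 (mod 405)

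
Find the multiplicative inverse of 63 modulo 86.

71

86 = 1·63 + 23
63 = 2·23 + 17
23 = 1·17 + 6
17 = 2·6 + 5
6 = 1·5 + 1
5 = 5·1 + 0
gcd(63, 86) = 1, so the inverse exists.
Bézout: 1 = 11·86 − 15·63.
So 63⁻¹ ≡ −15 ≡ 71 (mod 86).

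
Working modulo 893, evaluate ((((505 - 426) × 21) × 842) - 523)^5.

239

505 - 426 = 79
79 × 21 = 1659 ≡ 766 (mod 893)
766 × 842 = 644972 ≡ 226 (mod 893)
226 - 523 = -297 ≡ 596 (mod 893)
(596)^5 ≡ 239 (mod 893)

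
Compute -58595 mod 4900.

205

-58595 = -12*4900 + 205, so -58595 ≡ 205 (mod 4900).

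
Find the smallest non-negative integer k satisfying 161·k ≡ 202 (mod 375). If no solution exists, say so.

gcd(161, 375) = 1, so a unique solution mod 375 exists.
161⁻¹ ≡ 191 (mod 375).
k ≡ 191·202 ≡ 332 (mod 375).

332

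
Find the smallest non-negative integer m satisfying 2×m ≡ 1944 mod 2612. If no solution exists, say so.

gcd(2, 2612) = 2, and 2 | 1944, so solutions exist.
Divide through by 2: 1×m ≡ 972 mod 1306.
1⁻¹ ≡ 1 (mod 1306).
m ≡ 1×972 ≡ 972 (mod 1306).
The smallest non-negative solution is m = 972.

972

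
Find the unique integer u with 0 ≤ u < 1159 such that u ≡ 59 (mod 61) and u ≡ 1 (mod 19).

61⁻¹ mod 19: 61×5 ≡ 1 (mod 19), so 61⁻¹ ≡ 5.
u = 59 + 61×((1 − 59)×5 mod 19) = 59 + 61×14 = 913.

913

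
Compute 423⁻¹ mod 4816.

Run the extended Euclidean algorithm:
4816 = 11×423 + 163
423 = 2×163 + 97
163 = 1×97 + 66
97 = 1×66 + 31
66 = 2×31 + 4
31 = 7×4 + 3
4 = 1×3 + 1
3 = 3×1 + 0
gcd(423, 4816) = 1, so the inverse exists.
Back-substitute for 1:
1 = 1×4 − 1×3
  = −1×31 + 8×4
  = 8×66 − 17×31
  = −17×97 + 25×66
  = 25×163 − 42×97
  = −42×423 + 109×163
  = 109×4816 − 1241×423
So 423⁻¹ ≡ −1241 ≡ 3575 (mod 4816).

3575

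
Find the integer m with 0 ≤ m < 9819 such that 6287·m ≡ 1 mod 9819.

4979

9819 = 1*6287 + 3532
6287 = 1*3532 + 2755
3532 = 1*2755 + 777
2755 = 3*777 + 424
777 = 1*424 + 353
424 = 1*353 + 71
353 = 4*71 + 69
71 = 1*69 + 2
69 = 34*2 + 1
2 = 2*1 + 0
gcd(6287, 9819) = 1, so the inverse exists.
Back-substitute for 1:
1 = 1*69 − 34*2
  = −34*71 + 35*69
  = 35*353 − 174*71
  = −174*424 + 209*353
  = 209*777 − 383*424
  = −383*2755 + 1358*777
  = 1358*3532 − 1741*2755
  = −1741*6287 + 3099*3532
  = 3099*9819 − 4840*6287
So 6287⁻¹ ≡ −4840 ≡ 4979 (mod 9819).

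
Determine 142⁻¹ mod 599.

367

599 = 4*142 + 31
142 = 4*31 + 18
31 = 1*18 + 13
18 = 1*13 + 5
13 = 2*5 + 3
5 = 1*3 + 2
3 = 1*2 + 1
2 = 2*1 + 0
gcd(142, 599) = 1, so the inverse exists.
Back-substitute for 1:
1 = 1*3 − 1*2
  = −1*5 + 2*3
  = 2*13 − 5*5
  = −5*18 + 7*13
  = 7*31 − 12*18
  = −12*142 + 55*31
  = 55*599 − 232*142
So 142⁻¹ ≡ −232 ≡ 367 (mod 599).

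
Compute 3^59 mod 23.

12

Using repeated squaring:
3^1 ≡ 3 (mod 23)
3^2 ≡ 3^2 = 9 (mod 23)
3^4 ≡ 9^2 = 81 ≡ 12 (mod 23)
3^8 ≡ 12^2 = 144 ≡ 6 (mod 23)
3^16 ≡ 6^2 = 36 ≡ 13 (mod 23)
3^32 ≡ 13^2 = 169 ≡ 8 (mod 23)
3^59 = 3^32 · 3^16 · 3^8 · 3^2 · 3^1 ≡ 8 · 13 · 6 · 9 · 3 (mod 23).
Accumulate the product:
8 · 13 = 104 ≡ 12
12 · 6 = 72 ≡ 3
3 · 9 = 27 ≡ 4
4 · 3 = 12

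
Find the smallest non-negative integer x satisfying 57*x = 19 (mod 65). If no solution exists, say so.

22

gcd(57, 65) = 1, so a unique solution mod 65 exists.
57⁻¹ ≡ 8 (mod 65).
x ≡ 8*19 ≡ 22 (mod 65).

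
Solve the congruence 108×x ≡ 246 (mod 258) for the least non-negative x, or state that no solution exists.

gcd(108, 258) = 6, and 6 | 246, so solutions exist.
Divide through by 6: 18×x ≡ 41 (mod 43).
18⁻¹ ≡ 12 (mod 43).
x ≡ 12×41 ≡ 19 (mod 43).
The smallest non-negative solution is x = 19.

19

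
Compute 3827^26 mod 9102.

26 in binary is 11010, i.e. 26 = 16 + 8 + 2.
3827^1 ≡ 3827 (mod 9102)
3827^2 ≡ 3827^2 = 14645929 ≡ 811 (mod 9102)
3827^4 ≡ 811^2 = 657721 ≡ 2377 (mod 9102)
3827^8 ≡ 2377^2 = 5650129 ≡ 6889 (mod 9102)
3827^16 ≡ 6889^2 = 47458321 ≡ 493 (mod 9102)
3827^26 = 3827^16 × 3827^8 × 3827^2 ≡ 493 × 6889 × 811 (mod 9102).
Accumulate the product:
493 × 6889 = 3396277 ≡ 1231
1231 × 811 = 998341 ≡ 6223

6223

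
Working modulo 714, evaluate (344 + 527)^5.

344 + 527 = 871 ≡ 157 (mod 714)
(157)^5 ≡ 565 (mod 714)

565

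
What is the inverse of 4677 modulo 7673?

2369

By the extended Euclidean algorithm:
7673 = 1·4677 + 2996
4677 = 1·2996 + 1681
2996 = 1·1681 + 1315
1681 = 1·1315 + 366
1315 = 3·366 + 217
366 = 1·217 + 149
217 = 1·149 + 68
149 = 2·68 + 13
68 = 5·13 + 3
13 = 4·3 + 1
3 = 3·1 + 0
gcd(4677, 7673) = 1, so the inverse exists.
Back-substitute for 1:
1 = 1·13 − 4·3
  = −4·68 + 21·13
  = 21·149 − 46·68
  = −46·217 + 67·149
  = 67·366 − 113·217
  = −113·1315 + 406·366
  = 406·1681 − 519·1315
  = −519·2996 + 925·1681
  = 925·4677 − 1444·2996
  = −1444·7673 + 2369·4677
So 4677⁻¹ ≡ 2369 (mod 7673).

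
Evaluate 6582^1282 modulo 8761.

Using repeated squaring:
1282 in binary is 10100000010, i.e. 1282 = 1024 + 256 + 2.
6582^1 ≡ 6582 (mod 8761)
6582^2 ≡ 6582^2 = 43322724 ≡ 8340 (mod 8761)
6582^4 ≡ 8340^2 = 69555600 ≡ 2021 (mod 8761)
6582^8 ≡ 2021^2 = 4084441 ≡ 1815 (mod 8761)
6582^16 ≡ 1815^2 = 3294225 ≡ 89 (mod 8761)
6582^32 ≡ 89^2 = 7921 (mod 8761)
6582^64 ≡ 7921^2 = 62742241 ≡ 4720 (mod 8761)
6582^128 ≡ 4720^2 = 22278400 ≡ 7938 (mod 8761)
6582^256 ≡ 7938^2 = 63011844 ≡ 2732 (mod 8761)
6582^512 ≡ 2732^2 = 7463824 ≡ 8213 (mod 8761)
6582^1024 ≡ 8213^2 = 67453369 ≡ 2430 (mod 8761)
6582^1282 = 6582^1024 · 6582^256 · 6582^2 ≡ 2430 · 2732 · 8340 (mod 8761).
Accumulate the product:
2430 · 2732 = 6638760 ≡ 6683
6683 · 8340 = 55736220 ≡ 7499

7499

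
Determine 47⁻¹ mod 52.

52 = 1×47 + 5
47 = 9×5 + 2
5 = 2×2 + 1
2 = 2×1 + 0
gcd(47, 52) = 1, so the inverse exists.
Bézout: 1 = 19×52 − 21×47.
So 47⁻¹ ≡ −21 ≡ 31 (mod 52).

31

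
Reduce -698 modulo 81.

31

-698 = -9×81 + 31, so -698 ≡ 31 (mod 81).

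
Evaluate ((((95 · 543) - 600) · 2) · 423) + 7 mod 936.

95 · 543 = 51585 ≡ 105 (mod 936)
105 - 600 = -495 ≡ 441 (mod 936)
441 · 2 = 882
882 · 423 = 373086 ≡ 558 (mod 936)
558 + 7 = 565

565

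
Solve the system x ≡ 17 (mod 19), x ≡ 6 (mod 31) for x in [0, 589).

378

19⁻¹ mod 31: 19·18 ≡ 1 (mod 31), so 19⁻¹ ≡ 18.
x = 17 + 19·((6 − 17)·18 mod 31) = 17 + 19·19 = 378.
Check: 378 mod 19 = 17, 378 mod 31 = 6. ✓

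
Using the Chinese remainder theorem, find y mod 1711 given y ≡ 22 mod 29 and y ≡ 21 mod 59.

29⁻¹ mod 59: 29×57 ≡ 1 (mod 59), so 29⁻¹ ≡ 57.
y = 22 + 29×((21 − 22)×57 mod 59) = 22 + 29×2 = 80.

80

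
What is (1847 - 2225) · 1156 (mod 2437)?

1847 - 2225 = -378 ≡ 2059 (mod 2437)
2059 · 1156 = 2380204 ≡ 1692 (mod 2437)

1692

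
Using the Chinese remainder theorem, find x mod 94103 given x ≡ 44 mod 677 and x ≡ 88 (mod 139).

8845

677⁻¹ mod 139: 677*54 ≡ 1 (mod 139), so 677⁻¹ ≡ 54.
x = 44 + 677*((88 − 44)*54 mod 139) = 44 + 677*13 = 8845.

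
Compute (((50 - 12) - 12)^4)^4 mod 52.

0

50 - 12 = 38
38 - 12 = 26
(26)^4 ≡ 0 (mod 52)
(0)^4 ≡ 0 (mod 52)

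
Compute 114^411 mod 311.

103

114^1 ≡ 114 (mod 311)
114^2 ≡ 114^2 = 12996 ≡ 245 (mod 311)
114^4 ≡ 245^2 = 60025 ≡ 2 (mod 311)
114^8 ≡ 2^2 = 4 (mod 311)
114^16 ≡ 4^2 = 16 (mod 311)
114^32 ≡ 16^2 = 256 (mod 311)
114^64 ≡ 256^2 = 65536 ≡ 226 (mod 311)
114^128 ≡ 226^2 = 51076 ≡ 72 (mod 311)
114^256 ≡ 72^2 = 5184 ≡ 208 (mod 311)
114^411 = 114^256 * 114^128 * 114^16 * 114^8 * 114^2 * 114^1 ≡ 208 * 72 * 16 * 4 * 245 * 114 (mod 311).
Accumulate the product:
208 * 72 = 14976 ≡ 48
48 * 16 = 768 ≡ 146
146 * 4 = 584 ≡ 273
273 * 245 = 66885 ≡ 20
20 * 114 = 2280 ≡ 103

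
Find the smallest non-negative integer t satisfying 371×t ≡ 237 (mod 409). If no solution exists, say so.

gcd(371, 409) = 1, so a unique solution mod 409 exists.
371⁻¹ ≡ 226 (mod 409).
t ≡ 226×237 ≡ 392 (mod 409).

392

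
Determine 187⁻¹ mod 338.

47

Run the extended Euclidean algorithm:
338 = 1×187 + 151
187 = 1×151 + 36
151 = 4×36 + 7
36 = 5×7 + 1
7 = 7×1 + 0
gcd(187, 338) = 1, so the inverse exists.
Back-substitute for 1:
1 = 1×36 − 5×7
  = −5×151 + 21×36
  = 21×187 − 26×151
  = −26×338 + 47×187
So 187⁻¹ ≡ 47 (mod 338).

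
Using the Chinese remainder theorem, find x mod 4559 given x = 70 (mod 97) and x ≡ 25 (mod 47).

97⁻¹ mod 47: 97·16 ≡ 1 (mod 47), so 97⁻¹ ≡ 16.
x = 70 + 97·((25 − 70)·16 mod 47) = 70 + 97·32 = 3174.

3174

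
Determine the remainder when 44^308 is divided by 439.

Using repeated squaring:
308 in binary is 100110100, i.e. 308 = 256 + 32 + 16 + 4.
44^1 ≡ 44 (mod 439)
44^2 ≡ 44^2 = 1936 ≡ 180 (mod 439)
44^4 ≡ 180^2 = 32400 ≡ 353 (mod 439)
44^8 ≡ 353^2 = 124609 ≡ 372 (mod 439)
44^16 ≡ 372^2 = 138384 ≡ 99 (mod 439)
44^32 ≡ 99^2 = 9801 ≡ 143 (mod 439)
44^64 ≡ 143^2 = 20449 ≡ 255 (mod 439)
44^128 ≡ 255^2 = 65025 ≡ 53 (mod 439)
44^256 ≡ 53^2 = 2809 ≡ 175 (mod 439)
44^308 = 44^256 * 44^32 * 44^16 * 44^4 ≡ 175 * 143 * 99 * 353 (mod 439).
Accumulate the product:
175 * 143 = 25025 ≡ 2
2 * 99 = 198
198 * 353 = 69894 ≡ 93

93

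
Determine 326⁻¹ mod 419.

9

419 = 1*326 + 93
326 = 3*93 + 47
93 = 1*47 + 46
47 = 1*46 + 1
46 = 46*1 + 0
gcd(326, 419) = 1, so the inverse exists.
Back-substitute for 1:
1 = 1*47 − 1*46
  = −1*93 + 2*47
  = 2*326 − 7*93
  = −7*419 + 9*326
So 326⁻¹ ≡ 9 (mod 419).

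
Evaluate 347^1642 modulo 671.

Using repeated squaring:
1642 in binary is 11001101010, i.e. 1642 = 1024 + 512 + 64 + 32 + 8 + 2.
347^1 ≡ 347 (mod 671)
347^2 ≡ 347^2 = 120409 ≡ 300 (mod 671)
347^4 ≡ 300^2 = 90000 ≡ 86 (mod 671)
347^8 ≡ 86^2 = 7396 ≡ 15 (mod 671)
347^16 ≡ 15^2 = 225 (mod 671)
347^32 ≡ 225^2 = 50625 ≡ 300 (mod 671)
347^64 ≡ 300^2 = 90000 ≡ 86 (mod 671)
347^128 ≡ 86^2 = 7396 ≡ 15 (mod 671)
347^256 ≡ 15^2 = 225 (mod 671)
347^512 ≡ 225^2 = 50625 ≡ 300 (mod 671)
347^1024 ≡ 300^2 = 90000 ≡ 86 (mod 671)
347^1642 = 347^1024 × 347^512 × 347^64 × 347^32 × 347^8 × 347^2 ≡ 86 × 300 × 86 × 300 × 15 × 300 (mod 671).
Accumulate the product:
86 × 300 = 25800 ≡ 302
302 × 86 = 25972 ≡ 474
474 × 300 = 142200 ≡ 619
619 × 15 = 9285 ≡ 562
562 × 300 = 168600 ≡ 179

179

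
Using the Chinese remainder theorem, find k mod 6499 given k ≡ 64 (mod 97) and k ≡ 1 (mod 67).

1810

97⁻¹ mod 67: 97·38 ≡ 1 (mod 67), so 97⁻¹ ≡ 38.
k = 64 + 97·((1 − 64)·38 mod 67) = 64 + 97·18 = 1810.
Check: 1810 mod 97 = 64, 1810 mod 67 = 1. ✓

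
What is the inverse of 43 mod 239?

Run the extended Euclidean algorithm:
239 = 5×43 + 24
43 = 1×24 + 19
24 = 1×19 + 5
19 = 3×5 + 4
5 = 1×4 + 1
4 = 4×1 + 0
gcd(43, 239) = 1, so the inverse exists.
Back-substitute for 1:
1 = 1×5 − 1×4
  = −1×19 + 4×5
  = 4×24 − 5×19
  = −5×43 + 9×24
  = 9×239 − 50×43
So 43⁻¹ ≡ −50 ≡ 189 (mod 239).

189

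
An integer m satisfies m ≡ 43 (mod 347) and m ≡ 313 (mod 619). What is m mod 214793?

347⁻¹ mod 619: 347×553 ≡ 1 (mod 619), so 347⁻¹ ≡ 553.
m = 43 + 347×((313 − 43)×553 mod 619) = 43 + 347×131 = 45500.
Check: 45500 mod 347 = 43, 45500 mod 619 = 313. ✓

45500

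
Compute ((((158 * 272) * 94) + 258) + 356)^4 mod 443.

113

158 * 272 = 42976 ≡ 5 (mod 443)
5 * 94 = 470 ≡ 27 (mod 443)
27 + 258 = 285
285 + 356 = 641 ≡ 198 (mod 443)
(198)^4 ≡ 113 (mod 443)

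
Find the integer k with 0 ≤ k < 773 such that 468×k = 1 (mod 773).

626

773 = 1×468 + 305
468 = 1×305 + 163
305 = 1×163 + 142
163 = 1×142 + 21
142 = 6×21 + 16
21 = 1×16 + 5
16 = 3×5 + 1
5 = 5×1 + 0
gcd(468, 773) = 1, so the inverse exists.
Bézout: 1 = 89×773 − 147×468.
So 468⁻¹ ≡ −147 ≡ 626 (mod 773).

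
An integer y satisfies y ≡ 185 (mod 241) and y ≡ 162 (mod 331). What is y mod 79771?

6451

241⁻¹ mod 331: 241*114 ≡ 1 (mod 331), so 241⁻¹ ≡ 114.
y = 185 + 241*((162 − 185)*114 mod 331) = 185 + 241*26 = 6451.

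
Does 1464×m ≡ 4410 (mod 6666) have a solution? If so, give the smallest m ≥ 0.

gcd(1464, 6666) = 6, and 6 | 4410, so solutions exist.
Divide through by 6: 244×m ≡ 735 (mod 1111).
244⁻¹ ≡ 897 (mod 1111).
m ≡ 897×735 ≡ 472 (mod 1111).
The smallest non-negative solution is m = 472.

472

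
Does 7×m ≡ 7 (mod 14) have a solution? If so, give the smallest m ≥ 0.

1

gcd(7, 14) = 7, and 7 | 7, so solutions exist.
Divide through by 7: 1×m mod 2 = 1.
1⁻¹ ≡ 1 (mod 2).
m ≡ 1×1 ≡ 1 (mod 2).
The smallest non-negative solution is m = 1.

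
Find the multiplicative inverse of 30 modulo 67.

38

Run the extended Euclidean algorithm:
67 = 2×30 + 7
30 = 4×7 + 2
7 = 3×2 + 1
2 = 2×1 + 0
gcd(30, 67) = 1, so the inverse exists.
Back-substitute for 1:
1 = 1×7 − 3×2
  = −3×30 + 13×7
  = 13×67 − 29×30
So 30⁻¹ ≡ −29 ≡ 38 (mod 67).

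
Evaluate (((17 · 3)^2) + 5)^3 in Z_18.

17 · 3 = 51 ≡ 15 (mod 18)
(15)^2 ≡ 9 (mod 18)
9 + 5 = 14
(14)^3 ≡ 8 (mod 18)

8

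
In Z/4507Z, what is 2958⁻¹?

3509

Apply the Euclidean algorithm and back-substitute:
4507 = 1×2958 + 1549
2958 = 1×1549 + 1409
1549 = 1×1409 + 140
1409 = 10×140 + 9
140 = 15×9 + 5
9 = 1×5 + 4
5 = 1×4 + 1
4 = 4×1 + 0
gcd(2958, 4507) = 1, so the inverse exists.
Back-substitute for 1:
1 = 1×5 − 1×4
  = −1×9 + 2×5
  = 2×140 − 31×9
  = −31×1409 + 312×140
  = 312×1549 − 343×1409
  = −343×2958 + 655×1549
  = 655×4507 − 998×2958
So 2958⁻¹ ≡ −998 ≡ 3509 (mod 4507).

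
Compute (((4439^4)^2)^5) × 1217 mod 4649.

(4439)^4 ≡ 3128 (mod 4649)
(3128)^2 ≡ 2888 (mod 4649)
(2888)^5 ≡ 3509 (mod 4649)
3509 × 1217 = 4270453 ≡ 2671 (mod 4649)

2671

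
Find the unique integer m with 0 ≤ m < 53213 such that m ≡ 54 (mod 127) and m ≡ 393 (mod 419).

127⁻¹ mod 419: 127·33 ≡ 1 (mod 419), so 127⁻¹ ≡ 33.
m = 54 + 127·((393 − 54)·33 mod 419) = 54 + 127·293 = 37265.

37265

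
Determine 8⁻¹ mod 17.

15

Apply the Euclidean algorithm and back-substitute:
17 = 2·8 + 1
8 = 8·1 + 0
gcd(8, 17) = 1, so the inverse exists.
Bézout: 1 = 1·17 − 2·8.
So 8⁻¹ ≡ −2 ≡ 15 (mod 17).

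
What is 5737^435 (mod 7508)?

541

5737^1 ≡ 5737 (mod 7508)
5737^2 ≡ 5737^2 = 32913169 ≡ 5605 (mod 7508)
5737^4 ≡ 5605^2 = 31416025 ≡ 2553 (mod 7508)
5737^8 ≡ 2553^2 = 6517809 ≡ 865 (mod 7508)
5737^16 ≡ 865^2 = 748225 ≡ 4933 (mod 7508)
5737^32 ≡ 4933^2 = 24334489 ≡ 1061 (mod 7508)
5737^64 ≡ 1061^2 = 1125721 ≡ 7029 (mod 7508)
5737^128 ≡ 7029^2 = 49406841 ≡ 4201 (mod 7508)
5737^256 ≡ 4201^2 = 17648401 ≡ 4601 (mod 7508)
5737^435 = 5737^256 · 5737^128 · 5737^32 · 5737^16 · 5737^2 · 5737^1 ≡ 4601 · 4201 · 1061 · 4933 · 5605 · 5737 (mod 7508).
Accumulate the product:
4601 · 4201 = 19328801 ≡ 3209
3209 · 1061 = 3404749 ≡ 3625
3625 · 4933 = 17882125 ≡ 5577
5577 · 5605 = 31259085 ≡ 3281
3281 · 5737 = 18823097 ≡ 541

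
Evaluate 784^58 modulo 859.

58 in binary is 111010, i.e. 58 = 32 + 16 + 8 + 2.
784^1 ≡ 784 (mod 859)
784^2 ≡ 784^2 = 614656 ≡ 471 (mod 859)
784^4 ≡ 471^2 = 221841 ≡ 219 (mod 859)
784^8 ≡ 219^2 = 47961 ≡ 716 (mod 859)
784^16 ≡ 716^2 = 512656 ≡ 692 (mod 859)
784^32 ≡ 692^2 = 478864 ≡ 401 (mod 859)
784^58 = 784^32 · 784^16 · 784^8 · 784^2 ≡ 401 · 692 · 716 · 471 (mod 859).
Accumulate the product:
401 · 692 = 277492 ≡ 35
35 · 716 = 25060 ≡ 149
149 · 471 = 70179 ≡ 600

600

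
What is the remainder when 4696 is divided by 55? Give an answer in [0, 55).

4696 = 85·55 + 21, so 4696 ≡ 21 (mod 55).

21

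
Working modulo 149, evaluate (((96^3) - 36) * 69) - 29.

(96)^3 ≡ 123 (mod 149)
123 - 36 = 87
87 * 69 = 6003 ≡ 43 (mod 149)
43 - 29 = 14

14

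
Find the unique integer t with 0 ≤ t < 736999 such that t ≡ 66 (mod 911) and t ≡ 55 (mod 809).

93899

911⁻¹ mod 809: 911×579 ≡ 1 (mod 809), so 911⁻¹ ≡ 579.
t = 66 + 911×((55 − 66)×579 mod 809) = 66 + 911×103 = 93899.
Check: 93899 mod 911 = 66, 93899 mod 809 = 55. ✓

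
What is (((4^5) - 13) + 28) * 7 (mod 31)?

(4)^5 ≡ 1 (mod 31)
1 - 13 = -12 ≡ 19 (mod 31)
19 + 28 = 47 ≡ 16 (mod 31)
16 * 7 = 112 ≡ 19 (mod 31)

19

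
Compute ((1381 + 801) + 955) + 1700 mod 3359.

1381 + 801 = 2182
2182 + 955 = 3137
3137 + 1700 = 4837 ≡ 1478 (mod 3359)

1478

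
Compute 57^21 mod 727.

482

21 in binary is 10101, i.e. 21 = 16 + 4 + 1.
57^1 ≡ 57 (mod 727)
57^2 ≡ 57^2 = 3249 ≡ 341 (mod 727)
57^4 ≡ 341^2 = 116281 ≡ 688 (mod 727)
57^8 ≡ 688^2 = 473344 ≡ 67 (mod 727)
57^16 ≡ 67^2 = 4489 ≡ 127 (mod 727)
57^21 = 57^16 * 57^4 * 57^1 ≡ 127 * 688 * 57 (mod 727).
Accumulate the product:
127 * 688 = 87376 ≡ 136
136 * 57 = 7752 ≡ 482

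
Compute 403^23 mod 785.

52

Compute successive squares:
23 in binary is 10111, i.e. 23 = 16 + 4 + 2 + 1.
403^1 ≡ 403 (mod 785)
403^2 ≡ 403^2 = 162409 ≡ 699 (mod 785)
403^4 ≡ 699^2 = 488601 ≡ 331 (mod 785)
403^8 ≡ 331^2 = 109561 ≡ 446 (mod 785)
403^16 ≡ 446^2 = 198916 ≡ 311 (mod 785)
403^23 = 403^16 · 403^4 · 403^2 · 403^1 ≡ 311 · 331 · 699 · 403 (mod 785).
Accumulate the product:
311 · 331 = 102941 ≡ 106
106 · 699 = 74094 ≡ 304
304 · 403 = 122512 ≡ 52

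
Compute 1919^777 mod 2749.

1919^1 ≡ 1919 (mod 2749)
1919^2 ≡ 1919^2 = 3682561 ≡ 1650 (mod 2749)
1919^4 ≡ 1650^2 = 2722500 ≡ 990 (mod 2749)
1919^8 ≡ 990^2 = 980100 ≡ 1456 (mod 2749)
1919^16 ≡ 1456^2 = 2119936 ≡ 457 (mod 2749)
1919^32 ≡ 457^2 = 208849 ≡ 2674 (mod 2749)
1919^64 ≡ 2674^2 = 7150276 ≡ 127 (mod 2749)
1919^128 ≡ 127^2 = 16129 ≡ 2384 (mod 2749)
1919^256 ≡ 2384^2 = 5683456 ≡ 1273 (mod 2749)
1919^512 ≡ 1273^2 = 1620529 ≡ 1368 (mod 2749)
1919^777 = 1919^512 · 1919^256 · 1919^8 · 1919^1 ≡ 1368 · 1273 · 1456 · 1919 (mod 2749).
Accumulate the product:
1368 · 1273 = 1741464 ≡ 1347
1347 · 1456 = 1961232 ≡ 1195
1195 · 1919 = 2293205 ≡ 539

539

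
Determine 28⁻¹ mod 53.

36

Run the extended Euclidean algorithm:
53 = 1·28 + 25
28 = 1·25 + 3
25 = 8·3 + 1
3 = 3·1 + 0
gcd(28, 53) = 1, so the inverse exists.
Back-substitute for 1:
1 = 1·25 − 8·3
  = −8·28 + 9·25
  = 9·53 − 17·28
So 28⁻¹ ≡ −17 ≡ 36 (mod 53).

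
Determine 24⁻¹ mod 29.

23

Run the extended Euclidean algorithm:
29 = 1·24 + 5
24 = 4·5 + 4
5 = 1·4 + 1
4 = 4·1 + 0
gcd(24, 29) = 1, so the inverse exists.
Bézout: 1 = 5·29 − 6·24.
So 24⁻¹ ≡ −6 ≡ 23 (mod 29).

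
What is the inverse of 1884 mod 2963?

2963 = 1*1884 + 1079
1884 = 1*1079 + 805
1079 = 1*805 + 274
805 = 2*274 + 257
274 = 1*257 + 17
257 = 15*17 + 2
17 = 8*2 + 1
2 = 2*1 + 0
gcd(1884, 2963) = 1, so the inverse exists.
Bézout: 1 = 887*2963 − 1395*1884.
So 1884⁻¹ ≡ −1395 ≡ 1568 (mod 2963).

1568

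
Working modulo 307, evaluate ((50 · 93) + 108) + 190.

50 · 93 = 4650 ≡ 45 (mod 307)
45 + 108 = 153
153 + 190 = 343 ≡ 36 (mod 307)

36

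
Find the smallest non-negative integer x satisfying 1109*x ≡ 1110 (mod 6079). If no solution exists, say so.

gcd(1109, 6079) = 1, so a unique solution mod 6079 exists.
1109⁻¹ ≡ 5931 (mod 6079).
x ≡ 5931*1110 ≡ 5932 (mod 6079).

5932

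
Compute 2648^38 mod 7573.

38 in binary is 100110, i.e. 38 = 32 + 4 + 2.
2648^1 ≡ 2648 (mod 7573)
2648^2 ≡ 2648^2 = 7011904 ≡ 6879 (mod 7573)
2648^4 ≡ 6879^2 = 47320641 ≡ 4537 (mod 7573)
2648^8 ≡ 4537^2 = 20584369 ≡ 955 (mod 7573)
2648^16 ≡ 955^2 = 912025 ≡ 3265 (mod 7573)
2648^32 ≡ 3265^2 = 10660225 ≡ 5014 (mod 7573)
2648^38 = 2648^32 × 2648^4 × 2648^2 ≡ 5014 × 4537 × 6879 (mod 7573).
Accumulate the product:
5014 × 4537 = 22748518 ≡ 6799
6799 × 6879 = 46770321 ≡ 7046

7046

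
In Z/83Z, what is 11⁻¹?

68

By the extended Euclidean algorithm:
83 = 7·11 + 6
11 = 1·6 + 5
6 = 1·5 + 1
5 = 5·1 + 0
gcd(11, 83) = 1, so the inverse exists.
Bézout: 1 = 2·83 − 15·11.
So 11⁻¹ ≡ −15 ≡ 68 (mod 83).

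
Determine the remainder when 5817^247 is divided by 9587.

5817^1 ≡ 5817 (mod 9587)
5817^2 ≡ 5817^2 = 33837489 ≡ 4966 (mod 9587)
5817^4 ≡ 4966^2 = 24661156 ≡ 3392 (mod 9587)
5817^8 ≡ 3392^2 = 11505664 ≡ 1264 (mod 9587)
5817^16 ≡ 1264^2 = 1597696 ≡ 6254 (mod 9587)
5817^32 ≡ 6254^2 = 39112516 ≡ 7143 (mod 9587)
5817^64 ≡ 7143^2 = 51022449 ≡ 435 (mod 9587)
5817^128 ≡ 435^2 = 189225 ≡ 7072 (mod 9587)
5817^247 = 5817^128 · 5817^64 · 5817^32 · 5817^16 · 5817^4 · 5817^2 · 5817^1 ≡ 7072 · 435 · 7143 · 6254 · 3392 · 4966 · 5817 (mod 9587).
Accumulate the product:
7072 · 435 = 3076320 ≡ 8480
8480 · 7143 = 60572640 ≡ 1974
1974 · 6254 = 12345396 ≡ 6927
6927 · 3392 = 23496384 ≡ 8234
8234 · 4966 = 40890044 ≡ 1489
1489 · 5817 = 8661513 ≡ 4452

4452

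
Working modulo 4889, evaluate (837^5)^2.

(837)^5 ≡ 2336 (mod 4889)
(2336)^2 ≡ 772 (mod 4889)

772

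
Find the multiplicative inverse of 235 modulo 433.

199

Run the extended Euclidean algorithm:
433 = 1*235 + 198
235 = 1*198 + 37
198 = 5*37 + 13
37 = 2*13 + 11
13 = 1*11 + 2
11 = 5*2 + 1
2 = 2*1 + 0
gcd(235, 433) = 1, so the inverse exists.
Back-substitute for 1:
1 = 1*11 − 5*2
  = −5*13 + 6*11
  = 6*37 − 17*13
  = −17*198 + 91*37
  = 91*235 − 108*198
  = −108*433 + 199*235
So 235⁻¹ ≡ 199 (mod 433).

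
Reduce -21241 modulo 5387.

307

-21241 = -4·5387 + 307, so -21241 ≡ 307 (mod 5387).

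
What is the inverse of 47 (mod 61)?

Apply the Euclidean algorithm and back-substitute:
61 = 1·47 + 14
47 = 3·14 + 5
14 = 2·5 + 4
5 = 1·4 + 1
4 = 4·1 + 0
gcd(47, 61) = 1, so the inverse exists.
Back-substitute for 1:
1 = 1·5 − 1·4
  = −1·14 + 3·5
  = 3·47 − 10·14
  = −10·61 + 13·47
So 47⁻¹ ≡ 13 (mod 61).

13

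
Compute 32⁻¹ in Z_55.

Apply the Euclidean algorithm and back-substitute:
55 = 1*32 + 23
32 = 1*23 + 9
23 = 2*9 + 5
9 = 1*5 + 4
5 = 1*4 + 1
4 = 4*1 + 0
gcd(32, 55) = 1, so the inverse exists.
Bézout: 1 = 7*55 − 12*32.
So 32⁻¹ ≡ −12 ≡ 43 (mod 55).

43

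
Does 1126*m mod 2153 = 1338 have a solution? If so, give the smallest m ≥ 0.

288

gcd(1126, 2153) = 1, so a unique solution mod 2153 exists.
1126⁻¹ ≡ 174 (mod 2153).
m ≡ 174*1338 ≡ 288 (mod 2153).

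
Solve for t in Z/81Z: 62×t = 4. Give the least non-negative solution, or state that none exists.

68

gcd(62, 81) = 1, so a unique solution mod 81 exists.
62⁻¹ ≡ 17 (mod 81).
t ≡ 17×4 ≡ 68 (mod 81).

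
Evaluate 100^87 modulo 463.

392

87 in binary is 1010111, i.e. 87 = 64 + 16 + 4 + 2 + 1.
100^1 ≡ 100 (mod 463)
100^2 ≡ 100^2 = 10000 ≡ 277 (mod 463)
100^4 ≡ 277^2 = 76729 ≡ 334 (mod 463)
100^8 ≡ 334^2 = 111556 ≡ 436 (mod 463)
100^16 ≡ 436^2 = 190096 ≡ 266 (mod 463)
100^32 ≡ 266^2 = 70756 ≡ 380 (mod 463)
100^64 ≡ 380^2 = 144400 ≡ 407 (mod 463)
100^87 = 100^64 · 100^16 · 100^4 · 100^2 · 100^1 ≡ 407 · 266 · 334 · 277 · 100 (mod 463).
Accumulate the product:
407 · 266 = 108262 ≡ 383
383 · 334 = 127922 ≡ 134
134 · 277 = 37118 ≡ 78
78 · 100 = 7800 ≡ 392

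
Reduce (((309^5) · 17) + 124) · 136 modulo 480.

232

(309)^5 ≡ 69 (mod 480)
69 · 17 = 1173 ≡ 213 (mod 480)
213 + 124 = 337
337 · 136 = 45832 ≡ 232 (mod 480)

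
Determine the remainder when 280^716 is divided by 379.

348

Compute successive squares:
716 in binary is 1011001100, i.e. 716 = 512 + 128 + 64 + 8 + 4.
280^1 ≡ 280 (mod 379)
280^2 ≡ 280^2 = 78400 ≡ 326 (mod 379)
280^4 ≡ 326^2 = 106276 ≡ 156 (mod 379)
280^8 ≡ 156^2 = 24336 ≡ 80 (mod 379)
280^16 ≡ 80^2 = 6400 ≡ 336 (mod 379)
280^32 ≡ 336^2 = 112896 ≡ 333 (mod 379)
280^64 ≡ 333^2 = 110889 ≡ 221 (mod 379)
280^128 ≡ 221^2 = 48841 ≡ 329 (mod 379)
280^256 ≡ 329^2 = 108241 ≡ 226 (mod 379)
280^512 ≡ 226^2 = 51076 ≡ 290 (mod 379)
280^716 = 280^512 × 280^128 × 280^64 × 280^8 × 280^4 ≡ 290 × 329 × 221 × 80 × 156 (mod 379).
Accumulate the product:
290 × 329 = 95410 ≡ 281
281 × 221 = 62101 ≡ 324
324 × 80 = 25920 ≡ 148
148 × 156 = 23088 ≡ 348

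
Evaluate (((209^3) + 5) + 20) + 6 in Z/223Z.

(209)^3 ≡ 155 (mod 223)
155 + 5 = 160
160 + 20 = 180
180 + 6 = 186

186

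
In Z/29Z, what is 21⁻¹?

Apply the Euclidean algorithm and back-substitute:
29 = 1*21 + 8
21 = 2*8 + 5
8 = 1*5 + 3
5 = 1*3 + 2
3 = 1*2 + 1
2 = 2*1 + 0
gcd(21, 29) = 1, so the inverse exists.
Back-substitute for 1:
1 = 1*3 − 1*2
  = −1*5 + 2*3
  = 2*8 − 3*5
  = −3*21 + 8*8
  = 8*29 − 11*21
So 21⁻¹ ≡ −11 ≡ 18 (mod 29).

18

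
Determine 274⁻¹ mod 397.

71

Run the extended Euclidean algorithm:
397 = 1×274 + 123
274 = 2×123 + 28
123 = 4×28 + 11
28 = 2×11 + 6
11 = 1×6 + 5
6 = 1×5 + 1
5 = 5×1 + 0
gcd(274, 397) = 1, so the inverse exists.
Bézout: 1 = −49×397 + 71×274.
So 274⁻¹ ≡ 71 (mod 397).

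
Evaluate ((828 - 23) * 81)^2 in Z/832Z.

633

828 - 23 = 805
805 * 81 = 65205 ≡ 309 (mod 832)
(309)^2 ≡ 633 (mod 832)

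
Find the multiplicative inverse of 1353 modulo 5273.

4704

By the extended Euclidean algorithm:
5273 = 3*1353 + 1214
1353 = 1*1214 + 139
1214 = 8*139 + 102
139 = 1*102 + 37
102 = 2*37 + 28
37 = 1*28 + 9
28 = 3*9 + 1
9 = 9*1 + 0
gcd(1353, 5273) = 1, so the inverse exists.
Bézout: 1 = 146*5273 − 569*1353.
So 1353⁻¹ ≡ −569 ≡ 4704 (mod 5273).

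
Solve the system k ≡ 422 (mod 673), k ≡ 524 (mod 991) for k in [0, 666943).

528727

673⁻¹ mod 991: 673*134 ≡ 1 (mod 991), so 673⁻¹ ≡ 134.
k = 422 + 673*((524 − 422)*134 mod 991) = 422 + 673*785 = 528727.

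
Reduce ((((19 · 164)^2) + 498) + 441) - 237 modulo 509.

19 · 164 = 3116 ≡ 62 (mod 509)
(62)^2 ≡ 281 (mod 509)
281 + 498 = 779 ≡ 270 (mod 509)
270 + 441 = 711 ≡ 202 (mod 509)
202 - 237 = -35 ≡ 474 (mod 509)

474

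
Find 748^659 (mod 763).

659 in binary is 1010010011, i.e. 659 = 512 + 128 + 16 + 2 + 1.
748^1 ≡ 748 (mod 763)
748^2 ≡ 748^2 = 559504 ≡ 225 (mod 763)
748^4 ≡ 225^2 = 50625 ≡ 267 (mod 763)
748^8 ≡ 267^2 = 71289 ≡ 330 (mod 763)
748^16 ≡ 330^2 = 108900 ≡ 554 (mod 763)
748^32 ≡ 554^2 = 306916 ≡ 190 (mod 763)
748^64 ≡ 190^2 = 36100 ≡ 239 (mod 763)
748^128 ≡ 239^2 = 57121 ≡ 659 (mod 763)
748^256 ≡ 659^2 = 434281 ≡ 134 (mod 763)
748^512 ≡ 134^2 = 17956 ≡ 407 (mod 763)
748^659 = 748^512 · 748^128 · 748^16 · 748^2 · 748^1 ≡ 407 · 659 · 554 · 225 · 748 (mod 763).
Accumulate the product:
407 · 659 = 268213 ≡ 400
400 · 554 = 221600 ≡ 330
330 · 225 = 74250 ≡ 239
239 · 748 = 178772 ≡ 230

230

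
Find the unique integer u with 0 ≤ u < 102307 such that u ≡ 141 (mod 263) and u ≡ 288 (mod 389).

85090

263⁻¹ mod 389: 263×71 ≡ 1 (mod 389), so 263⁻¹ ≡ 71.
u = 141 + 263×((288 − 141)×71 mod 389) = 141 + 263×323 = 85090.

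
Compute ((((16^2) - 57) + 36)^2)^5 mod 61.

(16)^2 ≡ 12 (mod 61)
12 - 57 = -45 ≡ 16 (mod 61)
16 + 36 = 52
(52)^2 ≡ 20 (mod 61)
(20)^5 ≡ 1 (mod 61)

1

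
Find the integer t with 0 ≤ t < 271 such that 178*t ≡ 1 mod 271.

Apply the Euclidean algorithm and back-substitute:
271 = 1*178 + 93
178 = 1*93 + 85
93 = 1*85 + 8
85 = 10*8 + 5
8 = 1*5 + 3
5 = 1*3 + 2
3 = 1*2 + 1
2 = 2*1 + 0
gcd(178, 271) = 1, so the inverse exists.
Back-substitute for 1:
1 = 1*3 − 1*2
  = −1*5 + 2*3
  = 2*8 − 3*5
  = −3*85 + 32*8
  = 32*93 − 35*85
  = −35*178 + 67*93
  = 67*271 − 102*178
So 178⁻¹ ≡ −102 ≡ 169 (mod 271).

169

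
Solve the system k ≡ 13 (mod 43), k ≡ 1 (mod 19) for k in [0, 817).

43⁻¹ mod 19: 43*4 ≡ 1 (mod 19), so 43⁻¹ ≡ 4.
k = 13 + 43*((1 − 13)*4 mod 19) = 13 + 43*9 = 400.

400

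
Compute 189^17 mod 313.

93

17 in binary is 10001, i.e. 17 = 16 + 1.
189^1 ≡ 189 (mod 313)
189^2 ≡ 189^2 = 35721 ≡ 39 (mod 313)
189^4 ≡ 39^2 = 1521 ≡ 269 (mod 313)
189^8 ≡ 269^2 = 72361 ≡ 58 (mod 313)
189^16 ≡ 58^2 = 3364 ≡ 234 (mod 313)
189^17 = 189^16 × 189^1 ≡ 234 × 189 (mod 313).
234 × 189 = 44226 ≡ 93 (mod 313).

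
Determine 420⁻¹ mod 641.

Run the extended Euclidean algorithm:
641 = 1×420 + 221
420 = 1×221 + 199
221 = 1×199 + 22
199 = 9×22 + 1
22 = 22×1 + 0
gcd(420, 641) = 1, so the inverse exists.
Bézout: 1 = −19×641 + 29×420.
So 420⁻¹ ≡ 29 (mod 641).

29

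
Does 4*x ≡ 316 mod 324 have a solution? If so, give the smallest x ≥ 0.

79

gcd(4, 324) = 4, and 4 | 316, so solutions exist.
Divide through by 4: 1*x ≡ 79 (mod 81).
1⁻¹ ≡ 1 (mod 81).
x ≡ 1*79 ≡ 79 (mod 81).
The smallest non-negative solution is x = 79.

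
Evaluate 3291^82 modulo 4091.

3291^1 ≡ 3291 (mod 4091)
3291^2 ≡ 3291^2 = 10830681 ≡ 1804 (mod 4091)
3291^4 ≡ 1804^2 = 3254416 ≡ 2071 (mod 4091)
3291^8 ≡ 2071^2 = 4289041 ≡ 1673 (mod 4091)
3291^16 ≡ 1673^2 = 2798929 ≡ 685 (mod 4091)
3291^32 ≡ 685^2 = 469225 ≡ 2851 (mod 4091)
3291^64 ≡ 2851^2 = 8128201 ≡ 3475 (mod 4091)
3291^82 = 3291^64 × 3291^16 × 3291^2 ≡ 3475 × 685 × 1804 (mod 4091).
Accumulate the product:
3475 × 685 = 2380375 ≡ 3504
3504 × 1804 = 6321216 ≡ 621

621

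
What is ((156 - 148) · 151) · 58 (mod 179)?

156 - 148 = 8
8 · 151 = 1208 ≡ 134 (mod 179)
134 · 58 = 7772 ≡ 75 (mod 179)

75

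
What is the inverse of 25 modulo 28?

9

Run the extended Euclidean algorithm:
28 = 1·25 + 3
25 = 8·3 + 1
3 = 3·1 + 0
gcd(25, 28) = 1, so the inverse exists.
Back-substitute for 1:
1 = 1·25 − 8·3
  = −8·28 + 9·25
So 25⁻¹ ≡ 9 (mod 28).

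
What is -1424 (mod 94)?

80

-1424 = -16·94 + 80, so -1424 ≡ 80 (mod 94).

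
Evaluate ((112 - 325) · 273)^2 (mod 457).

218

112 - 325 = -213 ≡ 244 (mod 457)
244 · 273 = 66612 ≡ 347 (mod 457)
(347)^2 ≡ 218 (mod 457)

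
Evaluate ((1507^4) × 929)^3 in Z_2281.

2005

(1507)^4 ≡ 1910 (mod 2281)
1910 × 929 = 1774390 ≡ 2053 (mod 2281)
(2053)^3 ≡ 2005 (mod 2281)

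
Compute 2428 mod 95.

53

2428 = 25×95 + 53, so 2428 ≡ 53 (mod 95).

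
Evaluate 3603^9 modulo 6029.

1918

By square-and-multiply:
3603^1 ≡ 3603 (mod 6029)
3603^2 ≡ 3603^2 = 12981609 ≡ 1172 (mod 6029)
3603^4 ≡ 1172^2 = 1373584 ≡ 5001 (mod 6029)
3603^8 ≡ 5001^2 = 25010001 ≡ 1709 (mod 6029)
3603^9 = 3603^8 * 3603^1 ≡ 1709 * 3603 (mod 6029).
1709 * 3603 = 6157527 ≡ 1918 (mod 6029).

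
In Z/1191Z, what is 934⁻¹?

1191 = 1·934 + 257
934 = 3·257 + 163
257 = 1·163 + 94
163 = 1·94 + 69
94 = 1·69 + 25
69 = 2·25 + 19
25 = 1·19 + 6
19 = 3·6 + 1
6 = 6·1 + 0
gcd(934, 1191) = 1, so the inverse exists.
Bézout: 1 = −149·1191 + 190·934.
So 934⁻¹ ≡ 190 (mod 1191).

190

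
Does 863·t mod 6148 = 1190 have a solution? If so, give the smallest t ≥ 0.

3542

gcd(863, 6148) = 1, so a unique solution mod 6148 exists.
863⁻¹ ≡ 2643 (mod 6148).
t ≡ 2643·1190 ≡ 3542 (mod 6148).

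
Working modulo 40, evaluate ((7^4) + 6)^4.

1

(7)^4 ≡ 1 (mod 40)
1 + 6 = 7
(7)^4 ≡ 1 (mod 40)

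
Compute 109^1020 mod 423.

271

1020 in binary is 1111111100, i.e. 1020 = 512 + 256 + 128 + 64 + 32 + 16 + 8 + 4.
109^1 ≡ 109 (mod 423)
109^2 ≡ 109^2 = 11881 ≡ 37 (mod 423)
109^4 ≡ 37^2 = 1369 ≡ 100 (mod 423)
109^8 ≡ 100^2 = 10000 ≡ 271 (mod 423)
109^16 ≡ 271^2 = 73441 ≡ 262 (mod 423)
109^32 ≡ 262^2 = 68644 ≡ 118 (mod 423)
109^64 ≡ 118^2 = 13924 ≡ 388 (mod 423)
109^128 ≡ 388^2 = 150544 ≡ 379 (mod 423)
109^256 ≡ 379^2 = 143641 ≡ 244 (mod 423)
109^512 ≡ 244^2 = 59536 ≡ 316 (mod 423)
109^1020 = 109^512 * 109^256 * 109^128 * 109^64 * 109^32 * 109^16 * 109^8 * 109^4 ≡ 316 * 244 * 379 * 388 * 118 * 262 * 271 * 100 (mod 423).
Accumulate the product:
316 * 244 = 77104 ≡ 118
118 * 379 = 44722 ≡ 307
307 * 388 = 119116 ≡ 253
253 * 118 = 29854 ≡ 244
244 * 262 = 63928 ≡ 55
55 * 271 = 14905 ≡ 100
100 * 100 = 10000 ≡ 271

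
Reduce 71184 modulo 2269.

71184 = 31×2269 + 845, so 71184 ≡ 845 (mod 2269).

845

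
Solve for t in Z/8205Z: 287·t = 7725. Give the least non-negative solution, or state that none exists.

gcd(287, 8205) = 1, so a unique solution mod 8205 exists.
287⁻¹ ≡ 2573 (mod 8205).
t ≡ 2573·7725 ≡ 3915 (mod 8205).

3915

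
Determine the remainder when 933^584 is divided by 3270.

471

584 in binary is 1001001000, i.e. 584 = 512 + 64 + 8.
933^1 ≡ 933 (mod 3270)
933^2 ≡ 933^2 = 870489 ≡ 669 (mod 3270)
933^4 ≡ 669^2 = 447561 ≡ 2841 (mod 3270)
933^8 ≡ 2841^2 = 8071281 ≡ 921 (mod 3270)
933^16 ≡ 921^2 = 848241 ≡ 1311 (mod 3270)
933^32 ≡ 1311^2 = 1718721 ≡ 1971 (mod 3270)
933^64 ≡ 1971^2 = 3884841 ≡ 81 (mod 3270)
933^128 ≡ 81^2 = 6561 ≡ 21 (mod 3270)
933^256 ≡ 21^2 = 441 (mod 3270)
933^512 ≡ 441^2 = 194481 ≡ 1551 (mod 3270)
933^584 = 933^512 · 933^64 · 933^8 ≡ 1551 · 81 · 921 (mod 3270).
Accumulate the product:
1551 · 81 = 125631 ≡ 1371
1371 · 921 = 1262691 ≡ 471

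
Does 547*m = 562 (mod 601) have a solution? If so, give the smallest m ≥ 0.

gcd(547, 601) = 1, so a unique solution mod 601 exists.
547⁻¹ ≡ 345 (mod 601).
m ≡ 345*562 ≡ 368 (mod 601).

368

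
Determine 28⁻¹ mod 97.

52

By the extended Euclidean algorithm:
97 = 3×28 + 13
28 = 2×13 + 2
13 = 6×2 + 1
2 = 2×1 + 0
gcd(28, 97) = 1, so the inverse exists.
Bézout: 1 = 13×97 − 45×28.
So 28⁻¹ ≡ −45 ≡ 52 (mod 97).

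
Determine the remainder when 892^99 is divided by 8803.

99 in binary is 1100011, i.e. 99 = 64 + 32 + 2 + 1.
892^1 ≡ 892 (mod 8803)
892^2 ≡ 892^2 = 795664 ≡ 3394 (mod 8803)
892^4 ≡ 3394^2 = 11519236 ≡ 4912 (mod 8803)
892^8 ≡ 4912^2 = 24127744 ≡ 7524 (mod 8803)
892^16 ≡ 7524^2 = 56610576 ≡ 7286 (mod 8803)
892^32 ≡ 7286^2 = 53085796 ≡ 3706 (mod 8803)
892^64 ≡ 3706^2 = 13734436 ≡ 1756 (mod 8803)
892^99 = 892^64 · 892^32 · 892^2 · 892^1 ≡ 1756 · 3706 · 3394 · 892 (mod 8803).
Accumulate the product:
1756 · 3706 = 6507736 ≡ 2319
2319 · 3394 = 7870686 ≡ 804
804 · 892 = 717168 ≡ 4125

4125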